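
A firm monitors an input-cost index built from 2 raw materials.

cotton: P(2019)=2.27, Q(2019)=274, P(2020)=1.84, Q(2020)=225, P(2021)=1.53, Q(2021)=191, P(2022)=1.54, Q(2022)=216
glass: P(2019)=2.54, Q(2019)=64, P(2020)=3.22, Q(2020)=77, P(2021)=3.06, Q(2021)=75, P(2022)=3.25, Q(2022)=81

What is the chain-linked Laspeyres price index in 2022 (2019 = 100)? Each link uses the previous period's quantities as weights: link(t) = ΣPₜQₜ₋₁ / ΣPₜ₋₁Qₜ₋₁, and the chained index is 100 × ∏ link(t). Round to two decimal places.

81.76

Link 2019→2020:
ΣP(2020)Q(2019) = 1.84×274 + 3.22×64 = 504.16 + 206.08 = 710.24
ΣP(2019)Q(2019) = 2.27×274 + 2.54×64 = 621.98 + 162.56 = 784.54
link = 710.24/784.54 = 0.905295
Link 2020→2021:
ΣP(2021)Q(2020) = 1.53×225 + 3.06×77 = 344.25 + 235.62 = 579.87
ΣP(2020)Q(2020) = 1.84×225 + 3.22×77 = 414 + 247.94 = 661.94
link = 579.87/661.94 = 0.876016
Link 2021→2022:
ΣP(2022)Q(2021) = 1.54×191 + 3.25×75 = 294.14 + 243.75 = 537.89
ΣP(2021)Q(2021) = 1.53×191 + 3.06×75 = 292.23 + 229.5 = 521.73
link = 537.89/521.73 = 1.030974
Chained index = 100 × 0.905295 × 0.876016 × 1.030974 = 81.7617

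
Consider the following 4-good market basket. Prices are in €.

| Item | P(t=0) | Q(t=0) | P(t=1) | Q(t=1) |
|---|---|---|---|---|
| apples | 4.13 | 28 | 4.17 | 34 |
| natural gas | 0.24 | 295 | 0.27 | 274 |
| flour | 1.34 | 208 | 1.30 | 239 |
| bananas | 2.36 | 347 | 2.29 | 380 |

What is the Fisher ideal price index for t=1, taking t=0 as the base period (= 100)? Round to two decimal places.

98.18

Laspeyres component (base-period weights):
ΣP(t=1)Q(t=0) = 4.17×28 + 0.27×295 + 1.30×208 + 2.29×347 = 116.76 + 79.65 + 270.4 + 794.63 = 1261.44
ΣP(t=0)Q(t=0) = 4.13×28 + 0.24×295 + 1.34×208 + 2.36×347 = 115.64 + 70.8 + 278.72 + 818.92 = 1284.08
L = 1261.44 / 1284.08 × 100 = 98.2369
Paasche component (current-period weights):
ΣP(t=1)Q(t=1) = 4.17×34 + 0.27×274 + 1.30×239 + 2.29×380 = 141.78 + 73.98 + 310.7 + 870.2 = 1396.66
ΣP(t=0)Q(t=1) = 4.13×34 + 0.24×274 + 1.34×239 + 2.36×380 = 140.42 + 65.76 + 320.26 + 896.8 = 1423.24
P = 1396.66 / 1423.24 × 100 = 98.1324
Fisher = √(L × P) = √(98.2369 × 98.1324) = 98.1846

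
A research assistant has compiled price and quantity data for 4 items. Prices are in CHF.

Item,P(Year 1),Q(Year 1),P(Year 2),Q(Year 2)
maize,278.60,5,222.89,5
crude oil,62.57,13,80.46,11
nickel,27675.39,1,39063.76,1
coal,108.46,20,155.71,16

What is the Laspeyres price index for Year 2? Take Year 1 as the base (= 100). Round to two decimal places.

138.34

Laspeyres price index uses base-period quantities as weights.
ΣP(Year 2)·Q(Year 1) = 222.89×5 + 80.46×13 + 39063.76×1 + 155.71×20 = 1114.45 + 1045.98 + 39063.76 + 3114.2 = 44338.39
ΣP(Year 1)·Q(Year 1) = 278.60×5 + 62.57×13 + 27675.39×1 + 108.46×20 = 1393 + 813.41 + 27675.39 + 2169.2 = 32051
Index = 44338.39 / 32051 × 100 = 138.3370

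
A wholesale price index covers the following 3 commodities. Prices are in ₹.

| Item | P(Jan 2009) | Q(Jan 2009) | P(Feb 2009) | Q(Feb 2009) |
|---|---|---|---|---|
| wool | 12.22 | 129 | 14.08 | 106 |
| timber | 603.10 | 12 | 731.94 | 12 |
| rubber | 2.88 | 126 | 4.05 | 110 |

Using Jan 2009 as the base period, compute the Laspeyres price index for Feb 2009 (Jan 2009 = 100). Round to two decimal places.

Laspeyres price index uses base-period quantities as weights.
ΣP(Feb 2009)·Q(Jan 2009) = 14.08×129 + 731.94×12 + 4.05×126 = 1816.32 + 8783.28 + 510.3 = 11109.9
ΣP(Jan 2009)·Q(Jan 2009) = 12.22×129 + 603.10×12 + 2.88×126 = 1576.38 + 7237.2 + 362.88 = 9176.46
Index = 11109.9 / 9176.46 × 100 = 121.0696

121.07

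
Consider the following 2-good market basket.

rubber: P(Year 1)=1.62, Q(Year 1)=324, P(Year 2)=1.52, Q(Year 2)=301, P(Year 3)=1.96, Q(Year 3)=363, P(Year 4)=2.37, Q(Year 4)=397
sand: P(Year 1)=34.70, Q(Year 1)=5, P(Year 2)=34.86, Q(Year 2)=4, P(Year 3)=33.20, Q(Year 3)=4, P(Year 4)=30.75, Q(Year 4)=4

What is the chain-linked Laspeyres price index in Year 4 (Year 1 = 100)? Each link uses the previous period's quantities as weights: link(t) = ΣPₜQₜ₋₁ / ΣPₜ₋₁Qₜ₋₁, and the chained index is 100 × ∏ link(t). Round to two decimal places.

134.63

Link Year 1→Year 2:
ΣP(Year 2)Q(Year 1) = 1.52×324 + 34.86×5 = 492.48 + 174.3 = 666.78
ΣP(Year 1)Q(Year 1) = 1.62×324 + 34.70×5 = 524.88 + 173.5 = 698.38
link = 666.78/698.38 = 0.954752
Link Year 2→Year 3:
ΣP(Year 3)Q(Year 2) = 1.96×301 + 33.20×4 = 589.96 + 132.8 = 722.76
ΣP(Year 2)Q(Year 2) = 1.52×301 + 34.86×4 = 457.52 + 139.44 = 596.96
link = 722.76/596.96 = 1.210734
Link Year 3→Year 4:
ΣP(Year 4)Q(Year 3) = 2.37×363 + 30.75×4 = 860.31 + 123 = 983.31
ΣP(Year 3)Q(Year 3) = 1.96×363 + 33.20×4 = 711.48 + 132.8 = 844.28
link = 983.31/844.28 = 1.164673
Chained index = 100 × 0.954752 × 1.210734 × 1.164673 = 134.6305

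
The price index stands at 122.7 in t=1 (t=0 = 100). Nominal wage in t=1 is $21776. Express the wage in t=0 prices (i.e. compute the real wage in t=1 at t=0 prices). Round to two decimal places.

17747.35

Real = Nominal ÷ (Index/100) = 21776 ÷ (122.7/100)
     = 21776 ÷ 1.227 = 17747.3513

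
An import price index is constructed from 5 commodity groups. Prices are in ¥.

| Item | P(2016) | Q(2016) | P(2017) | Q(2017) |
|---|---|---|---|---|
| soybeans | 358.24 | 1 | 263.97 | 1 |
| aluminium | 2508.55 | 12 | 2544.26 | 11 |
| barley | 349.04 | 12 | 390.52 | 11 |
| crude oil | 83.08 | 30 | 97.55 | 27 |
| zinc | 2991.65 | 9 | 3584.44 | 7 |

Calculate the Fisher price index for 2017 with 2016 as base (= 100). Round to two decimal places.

Laspeyres component (base-period weights):
ΣP(2017)Q(2016) = 263.97×1 + 2544.26×12 + 390.52×12 + 97.55×30 + 3584.44×9 = 263.97 + 30531.12 + 4686.24 + 2926.5 + 32259.96 = 70667.79
ΣP(2016)Q(2016) = 358.24×1 + 2508.55×12 + 349.04×12 + 83.08×30 + 2991.65×9 = 358.24 + 30102.6 + 4188.48 + 2492.4 + 26924.85 = 64066.57
L = 70667.79 / 64066.57 × 100 = 110.3037
Paasche component (current-period weights):
ΣP(2017)Q(2017) = 263.97×1 + 2544.26×11 + 390.52×11 + 97.55×27 + 3584.44×7 = 263.97 + 27986.86 + 4295.72 + 2633.85 + 25091.08 = 60271.48
ΣP(2016)Q(2017) = 358.24×1 + 2508.55×11 + 349.04×11 + 83.08×27 + 2991.65×7 = 358.24 + 27594.05 + 3839.44 + 2243.16 + 20941.55 = 54976.44
P = 60271.48 / 54976.44 × 100 = 109.6315
Fisher = √(L × P) = √(110.3037 × 109.6315) = 109.9671

109.97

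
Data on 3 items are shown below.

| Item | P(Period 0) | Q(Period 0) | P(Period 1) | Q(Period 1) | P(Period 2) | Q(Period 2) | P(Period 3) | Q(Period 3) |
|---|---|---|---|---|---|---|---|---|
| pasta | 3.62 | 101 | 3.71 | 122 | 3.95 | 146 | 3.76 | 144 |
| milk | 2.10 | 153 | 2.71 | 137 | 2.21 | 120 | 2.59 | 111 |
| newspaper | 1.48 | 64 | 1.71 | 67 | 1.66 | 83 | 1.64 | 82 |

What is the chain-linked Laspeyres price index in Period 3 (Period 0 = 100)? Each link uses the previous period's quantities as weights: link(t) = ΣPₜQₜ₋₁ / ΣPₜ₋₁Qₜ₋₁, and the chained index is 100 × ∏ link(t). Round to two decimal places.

111.59

Link Period 0→Period 1:
ΣP(Period 1)Q(Period 0) = 3.71×101 + 2.71×153 + 1.71×64 = 374.71 + 414.63 + 109.44 = 898.78
ΣP(Period 0)Q(Period 0) = 3.62×101 + 2.10×153 + 1.48×64 = 365.62 + 321.3 + 94.72 = 781.64
link = 898.78/781.64 = 1.149864
Link Period 1→Period 2:
ΣP(Period 2)Q(Period 1) = 3.95×122 + 2.21×137 + 1.66×67 = 481.9 + 302.77 + 111.22 = 895.89
ΣP(Period 1)Q(Period 1) = 3.71×122 + 2.71×137 + 1.71×67 = 452.62 + 371.27 + 114.57 = 938.46
link = 895.89/938.46 = 0.954638
Link Period 2→Period 3:
ΣP(Period 3)Q(Period 2) = 3.76×146 + 2.59×120 + 1.64×83 = 548.96 + 310.8 + 136.12 = 995.88
ΣP(Period 2)Q(Period 2) = 3.95×146 + 2.21×120 + 1.66×83 = 576.7 + 265.2 + 137.78 = 979.68
link = 995.88/979.68 = 1.016536
Chained index = 100 × 1.149864 × 0.954638 × 1.016536 = 111.5856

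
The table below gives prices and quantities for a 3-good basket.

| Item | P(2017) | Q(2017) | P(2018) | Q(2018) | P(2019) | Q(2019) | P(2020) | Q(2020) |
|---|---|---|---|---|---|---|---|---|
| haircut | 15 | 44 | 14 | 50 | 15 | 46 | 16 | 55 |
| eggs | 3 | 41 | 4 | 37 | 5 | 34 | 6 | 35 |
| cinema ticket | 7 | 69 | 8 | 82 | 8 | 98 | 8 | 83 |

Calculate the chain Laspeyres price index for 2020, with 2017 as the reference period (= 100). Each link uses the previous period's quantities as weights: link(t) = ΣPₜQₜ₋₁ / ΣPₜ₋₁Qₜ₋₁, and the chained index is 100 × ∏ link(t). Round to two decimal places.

Link 2017→2018:
ΣP(2018)Q(2017) = 14×44 + 4×41 + 8×69 = 616 + 164 + 552 = 1332
ΣP(2017)Q(2017) = 15×44 + 3×41 + 7×69 = 660 + 123 + 483 = 1266
link = 1332/1266 = 1.052133
Link 2018→2019:
ΣP(2019)Q(2018) = 15×50 + 5×37 + 8×82 = 750 + 185 + 656 = 1591
ΣP(2018)Q(2018) = 14×50 + 4×37 + 8×82 = 700 + 148 + 656 = 1504
link = 1591/1504 = 1.057846
Link 2019→2020:
ΣP(2020)Q(2019) = 16×46 + 6×34 + 8×98 = 736 + 204 + 784 = 1724
ΣP(2019)Q(2019) = 15×46 + 5×34 + 8×98 = 690 + 170 + 784 = 1644
link = 1724/1644 = 1.048662
Chained index = 100 × 1.052133 × 1.057846 × 1.048662 = 116.7154

116.72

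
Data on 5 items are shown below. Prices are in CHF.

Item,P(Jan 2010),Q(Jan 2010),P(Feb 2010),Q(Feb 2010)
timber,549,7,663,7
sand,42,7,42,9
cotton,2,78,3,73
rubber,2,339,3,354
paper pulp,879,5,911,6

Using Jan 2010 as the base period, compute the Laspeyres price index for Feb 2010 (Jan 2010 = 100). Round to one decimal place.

Laspeyres price index uses base-period quantities as weights.
ΣP(Feb 2010)·Q(Jan 2010) = 663×7 + 42×7 + 3×78 + 3×339 + 911×5 = 4641 + 294 + 234 + 1017 + 4555 = 10741
ΣP(Jan 2010)·Q(Jan 2010) = 549×7 + 42×7 + 2×78 + 2×339 + 879×5 = 3843 + 294 + 156 + 678 + 4395 = 9366
Index = 10741 / 9366 × 100 = 114.6808

114.7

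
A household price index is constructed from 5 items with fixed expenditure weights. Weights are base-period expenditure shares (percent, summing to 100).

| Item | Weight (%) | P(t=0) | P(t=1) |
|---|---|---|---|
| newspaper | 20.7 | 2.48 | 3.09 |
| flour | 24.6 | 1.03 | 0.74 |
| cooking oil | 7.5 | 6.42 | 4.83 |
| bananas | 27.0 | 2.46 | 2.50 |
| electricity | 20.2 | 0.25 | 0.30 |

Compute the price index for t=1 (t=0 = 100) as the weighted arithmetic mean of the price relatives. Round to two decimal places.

newspaper: 20.7 × (3.09/2.48) = 20.7 × 1.245968 = 25.7915
flour: 24.6 × (0.74/1.03) = 24.6 × 0.718447 = 17.6738
cooking oil: 7.5 × (4.83/6.42) = 7.5 × 0.752336 = 5.6425
bananas: 27.0 × (2.50/2.46) = 27.0 × 1.016260 = 27.4390
electricity: 20.2 × (0.30/0.25) = 20.2 × 1.200000 = 24.2400
Index = Σ wᵢ·(p₁ᵢ/p₀ᵢ) = 25.7915 + 17.6738 + 5.6425 + 27.4390 + 24.2400 = 100.7869

100.79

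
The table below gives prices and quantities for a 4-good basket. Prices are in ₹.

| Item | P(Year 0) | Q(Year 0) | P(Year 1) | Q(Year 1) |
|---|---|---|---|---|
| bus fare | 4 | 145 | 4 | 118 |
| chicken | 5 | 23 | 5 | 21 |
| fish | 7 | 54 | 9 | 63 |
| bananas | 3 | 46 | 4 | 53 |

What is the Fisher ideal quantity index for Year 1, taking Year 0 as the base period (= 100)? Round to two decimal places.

98.26

Laspeyres component (base-period weights):
ΣP(Year 0)Q(Year 1) = 4×118 + 5×21 + 7×63 + 3×53 = 472 + 105 + 441 + 159 = 1177
ΣP(Year 0)Q(Year 0) = 4×145 + 5×23 + 7×54 + 3×46 = 580 + 115 + 378 + 138 = 1211
L = 1177 / 1211 × 100 = 97.1924
Paasche component (current-period weights):
ΣP(Year 1)Q(Year 1) = 4×118 + 5×21 + 9×63 + 4×53 = 472 + 105 + 567 + 212 = 1356
ΣP(Year 1)Q(Year 0) = 4×145 + 5×23 + 9×54 + 4×46 = 580 + 115 + 486 + 184 = 1365
P = 1356 / 1365 × 100 = 99.3407
Fisher = √(L × P) = √(97.1924 × 99.3407) = 98.2607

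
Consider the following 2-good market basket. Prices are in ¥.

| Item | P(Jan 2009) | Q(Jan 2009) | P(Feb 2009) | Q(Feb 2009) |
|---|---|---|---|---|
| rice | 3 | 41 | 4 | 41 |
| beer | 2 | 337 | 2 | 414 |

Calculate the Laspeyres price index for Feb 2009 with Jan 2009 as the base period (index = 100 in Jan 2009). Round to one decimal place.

Laspeyres price index uses base-period quantities as weights.
ΣP(Feb 2009)·Q(Jan 2009) = 4×41 + 2×337 = 164 + 674 = 838
ΣP(Jan 2009)·Q(Jan 2009) = 3×41 + 2×337 = 123 + 674 = 797
Index = 838 / 797 × 100 = 105.1443

105.1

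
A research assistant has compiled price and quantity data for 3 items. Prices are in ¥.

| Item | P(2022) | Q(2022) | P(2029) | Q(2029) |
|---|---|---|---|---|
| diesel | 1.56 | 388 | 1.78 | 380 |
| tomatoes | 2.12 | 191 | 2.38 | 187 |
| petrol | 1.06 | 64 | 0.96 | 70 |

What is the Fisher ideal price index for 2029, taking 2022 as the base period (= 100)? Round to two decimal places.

Laspeyres component (base-period weights):
ΣP(2029)Q(2022) = 1.78×388 + 2.38×191 + 0.96×64 = 690.64 + 454.58 + 61.44 = 1206.66
ΣP(2022)Q(2022) = 1.56×388 + 2.12×191 + 1.06×64 = 605.28 + 404.92 + 67.84 = 1078.04
L = 1206.66 / 1078.04 × 100 = 111.9309
Paasche component (current-period weights):
ΣP(2029)Q(2029) = 1.78×380 + 2.38×187 + 0.96×70 = 676.4 + 445.06 + 67.2 = 1188.66
ΣP(2022)Q(2029) = 1.56×380 + 2.12×187 + 1.06×70 = 592.8 + 396.44 + 74.2 = 1063.44
P = 1188.66 / 1063.44 × 100 = 111.7750
Fisher = √(L × P) = √(111.9309 × 111.7750) = 111.8529

111.85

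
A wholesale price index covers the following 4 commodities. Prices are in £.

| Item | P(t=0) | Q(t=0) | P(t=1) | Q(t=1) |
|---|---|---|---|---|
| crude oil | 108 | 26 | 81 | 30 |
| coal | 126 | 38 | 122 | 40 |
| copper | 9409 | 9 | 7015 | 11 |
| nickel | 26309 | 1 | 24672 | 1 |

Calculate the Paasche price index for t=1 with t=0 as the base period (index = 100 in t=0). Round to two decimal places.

Paasche price index uses current-period quantities as weights.
ΣP(t=1)·Q(t=1) = 81×30 + 122×40 + 7015×11 + 24672×1 = 2430 + 4880 + 77165 + 24672 = 109147
ΣP(t=0)·Q(t=1) = 108×30 + 126×40 + 9409×11 + 26309×1 = 3240 + 5040 + 103499 + 26309 = 138088
Index = 109147 / 138088 × 100 = 79.0416

79.04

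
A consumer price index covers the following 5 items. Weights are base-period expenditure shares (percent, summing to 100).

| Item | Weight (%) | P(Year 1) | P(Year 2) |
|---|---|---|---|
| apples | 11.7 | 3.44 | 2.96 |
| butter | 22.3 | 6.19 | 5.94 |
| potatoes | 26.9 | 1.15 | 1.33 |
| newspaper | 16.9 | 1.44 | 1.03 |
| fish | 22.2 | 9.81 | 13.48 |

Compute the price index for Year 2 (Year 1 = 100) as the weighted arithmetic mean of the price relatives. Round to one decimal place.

apples: 11.7 × (2.96/3.44) = 11.7 × 0.860465 = 10.0674
butter: 22.3 × (5.94/6.19) = 22.3 × 0.959612 = 21.3994
potatoes: 26.9 × (1.33/1.15) = 26.9 × 1.156522 = 31.1104
newspaper: 16.9 × (1.03/1.44) = 16.9 × 0.715278 = 12.0882
fish: 22.2 × (13.48/9.81) = 22.2 × 1.374108 = 30.5052
Index = Σ wᵢ·(p₁ᵢ/p₀ᵢ) = 10.0674 + 21.3994 + 31.1104 + 12.0882 + 30.5052 = 105.1706

105.2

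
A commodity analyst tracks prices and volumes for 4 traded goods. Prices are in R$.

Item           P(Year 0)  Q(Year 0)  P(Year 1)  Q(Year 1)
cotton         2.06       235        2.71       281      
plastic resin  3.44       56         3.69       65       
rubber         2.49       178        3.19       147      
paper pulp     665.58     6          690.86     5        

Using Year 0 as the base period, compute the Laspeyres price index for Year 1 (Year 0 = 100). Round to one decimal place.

Laspeyres price index uses base-period quantities as weights.
ΣP(Year 1)·Q(Year 0) = 2.71×235 + 3.69×56 + 3.19×178 + 690.86×6 = 636.85 + 206.64 + 567.82 + 4145.16 = 5556.47
ΣP(Year 0)·Q(Year 0) = 2.06×235 + 3.44×56 + 2.49×178 + 665.58×6 = 484.1 + 192.64 + 443.22 + 3993.48 = 5113.44
Index = 5556.47 / 5113.44 × 100 = 108.6640

108.7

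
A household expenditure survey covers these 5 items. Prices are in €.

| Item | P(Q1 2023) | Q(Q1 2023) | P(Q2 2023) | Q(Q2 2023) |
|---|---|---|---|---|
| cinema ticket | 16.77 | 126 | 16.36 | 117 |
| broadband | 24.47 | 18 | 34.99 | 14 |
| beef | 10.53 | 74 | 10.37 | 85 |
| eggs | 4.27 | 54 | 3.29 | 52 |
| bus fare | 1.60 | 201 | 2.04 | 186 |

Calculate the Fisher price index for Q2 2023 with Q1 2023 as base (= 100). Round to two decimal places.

103.64

Laspeyres component (base-period weights):
ΣP(Q2 2023)Q(Q1 2023) = 16.36×126 + 34.99×18 + 10.37×74 + 3.29×54 + 2.04×201 = 2061.36 + 629.82 + 767.38 + 177.66 + 410.04 = 4046.26
ΣP(Q1 2023)Q(Q1 2023) = 16.77×126 + 24.47×18 + 10.53×74 + 4.27×54 + 1.60×201 = 2113.02 + 440.46 + 779.22 + 230.58 + 321.6 = 3884.88
L = 4046.26 / 3884.88 × 100 = 104.1541
Paasche component (current-period weights):
ΣP(Q2 2023)Q(Q2 2023) = 16.36×117 + 34.99×14 + 10.37×85 + 3.29×52 + 2.04×186 = 1914.12 + 489.86 + 881.45 + 171.08 + 379.44 = 3835.95
ΣP(Q1 2023)Q(Q2 2023) = 16.77×117 + 24.47×14 + 10.53×85 + 4.27×52 + 1.60×186 = 1962.09 + 342.58 + 895.05 + 222.04 + 297.6 = 3719.36
P = 3835.95 / 3719.36 × 100 = 103.1347
Fisher = √(L × P) = √(104.1541 × 103.1347) = 103.6431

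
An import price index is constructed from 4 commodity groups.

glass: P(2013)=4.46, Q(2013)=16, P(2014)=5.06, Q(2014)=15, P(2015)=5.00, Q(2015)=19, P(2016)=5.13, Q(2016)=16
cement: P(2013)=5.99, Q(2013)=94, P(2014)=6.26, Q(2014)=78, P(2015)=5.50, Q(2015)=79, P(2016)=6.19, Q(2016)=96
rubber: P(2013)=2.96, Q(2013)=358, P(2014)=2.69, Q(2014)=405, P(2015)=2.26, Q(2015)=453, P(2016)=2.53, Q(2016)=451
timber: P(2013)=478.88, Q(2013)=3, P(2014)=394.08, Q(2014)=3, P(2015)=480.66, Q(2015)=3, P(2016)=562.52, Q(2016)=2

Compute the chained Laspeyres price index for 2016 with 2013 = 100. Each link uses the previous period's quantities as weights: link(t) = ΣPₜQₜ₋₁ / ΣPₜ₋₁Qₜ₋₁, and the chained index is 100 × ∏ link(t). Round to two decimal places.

103.58

Link 2013→2014:
ΣP(2014)Q(2013) = 5.06×16 + 6.26×94 + 2.69×358 + 394.08×3 = 80.96 + 588.44 + 963.02 + 1182.24 = 2814.66
ΣP(2013)Q(2013) = 4.46×16 + 5.99×94 + 2.96×358 + 478.88×3 = 71.36 + 563.06 + 1059.68 + 1436.64 = 3130.74
link = 2814.66/3130.74 = 0.899040
Link 2014→2015:
ΣP(2015)Q(2014) = 5.00×15 + 5.50×78 + 2.26×405 + 480.66×3 = 75 + 429 + 915.3 + 1441.98 = 2861.28
ΣP(2014)Q(2014) = 5.06×15 + 6.26×78 + 2.69×405 + 394.08×3 = 75.9 + 488.28 + 1089.45 + 1182.24 = 2835.87
link = 2861.28/2835.87 = 1.008960
Link 2015→2016:
ΣP(2016)Q(2015) = 5.13×19 + 6.19×79 + 2.53×453 + 562.52×3 = 97.47 + 489.01 + 1146.09 + 1687.56 = 3420.13
ΣP(2015)Q(2015) = 5.00×19 + 5.50×79 + 2.26×453 + 480.66×3 = 95 + 434.5 + 1023.78 + 1441.98 = 2995.26
link = 3420.13/2995.26 = 1.141847
Chained index = 100 × 0.899040 × 1.008960 × 1.141847 = 103.5765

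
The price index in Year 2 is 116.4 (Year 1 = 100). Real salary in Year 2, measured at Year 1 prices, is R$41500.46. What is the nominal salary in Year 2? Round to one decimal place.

Nominal = Real × (Index/100) = 41500.46 × (116.4/100)
        = 41500.46 × 1.164 = 48306.5354

48306.5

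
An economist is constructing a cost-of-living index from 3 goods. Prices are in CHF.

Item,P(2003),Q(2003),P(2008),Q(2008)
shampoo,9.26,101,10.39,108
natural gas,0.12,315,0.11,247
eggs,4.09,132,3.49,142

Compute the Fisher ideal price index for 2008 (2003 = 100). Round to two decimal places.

Laspeyres component (base-period weights):
ΣP(2008)Q(2003) = 10.39×101 + 0.11×315 + 3.49×132 = 1049.39 + 34.65 + 460.68 = 1544.72
ΣP(2003)Q(2003) = 9.26×101 + 0.12×315 + 4.09×132 = 935.26 + 37.8 + 539.88 = 1512.94
L = 1544.72 / 1512.94 × 100 = 102.1005
Paasche component (current-period weights):
ΣP(2008)Q(2008) = 10.39×108 + 0.11×247 + 3.49×142 = 1122.12 + 27.17 + 495.58 = 1644.87
ΣP(2003)Q(2008) = 9.26×108 + 0.12×247 + 4.09×142 = 1000.08 + 29.64 + 580.78 = 1610.5
P = 1644.87 / 1610.5 × 100 = 102.1341
Fisher = √(L × P) = √(102.1005 × 102.1341) = 102.1173

102.12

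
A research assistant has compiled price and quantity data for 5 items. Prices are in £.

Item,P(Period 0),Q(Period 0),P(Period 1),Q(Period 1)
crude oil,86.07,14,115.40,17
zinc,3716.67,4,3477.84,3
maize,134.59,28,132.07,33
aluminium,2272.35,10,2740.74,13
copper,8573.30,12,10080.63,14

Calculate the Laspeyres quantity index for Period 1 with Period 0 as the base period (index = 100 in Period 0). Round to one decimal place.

Laspeyres quantity index uses base-period prices as weights.
ΣP(Period 0)·Q(Period 1) = 86.07×17 + 3716.67×3 + 134.59×33 + 2272.35×13 + 8573.30×14 = 1463.19 + 11150.01 + 4441.47 + 29540.55 + 120026.2 = 166621.42
ΣP(Period 0)·Q(Period 0) = 86.07×14 + 3716.67×4 + 134.59×28 + 2272.35×10 + 8573.30×12 = 1204.98 + 14866.68 + 3768.52 + 22723.5 + 102879.6 = 145443.28
Index = 166621.42 / 145443.28 × 100 = 114.5611

114.6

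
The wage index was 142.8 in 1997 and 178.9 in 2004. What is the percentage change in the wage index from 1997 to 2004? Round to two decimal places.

25.28%

Change = (178.9 − 142.8) / 142.8 × 100
       = 36.1 / 142.8 × 100 = 25.2801%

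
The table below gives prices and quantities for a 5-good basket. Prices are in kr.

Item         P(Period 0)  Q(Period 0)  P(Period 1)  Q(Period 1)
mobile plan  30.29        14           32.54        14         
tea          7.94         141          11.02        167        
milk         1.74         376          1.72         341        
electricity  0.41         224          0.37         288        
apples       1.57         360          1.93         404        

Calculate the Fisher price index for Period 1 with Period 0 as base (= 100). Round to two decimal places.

121.01

Laspeyres component (base-period weights):
ΣP(Period 1)Q(Period 0) = 32.54×14 + 11.02×141 + 1.72×376 + 0.37×224 + 1.93×360 = 455.56 + 1553.82 + 646.72 + 82.88 + 694.8 = 3433.78
ΣP(Period 0)Q(Period 0) = 30.29×14 + 7.94×141 + 1.74×376 + 0.41×224 + 1.57×360 = 424.06 + 1119.54 + 654.24 + 91.84 + 565.2 = 2854.88
L = 3433.78 / 2854.88 × 100 = 120.2776
Paasche component (current-period weights):
ΣP(Period 1)Q(Period 1) = 32.54×14 + 11.02×167 + 1.72×341 + 0.37×288 + 1.93×404 = 455.56 + 1840.34 + 586.52 + 106.56 + 779.72 = 3768.7
ΣP(Period 0)Q(Period 1) = 30.29×14 + 7.94×167 + 1.74×341 + 0.41×288 + 1.57×404 = 424.06 + 1325.98 + 593.34 + 118.08 + 634.28 = 3095.74
P = 3768.7 / 3095.74 × 100 = 121.7383
Fisher = √(L × P) = √(120.2776 × 121.7383) = 121.0057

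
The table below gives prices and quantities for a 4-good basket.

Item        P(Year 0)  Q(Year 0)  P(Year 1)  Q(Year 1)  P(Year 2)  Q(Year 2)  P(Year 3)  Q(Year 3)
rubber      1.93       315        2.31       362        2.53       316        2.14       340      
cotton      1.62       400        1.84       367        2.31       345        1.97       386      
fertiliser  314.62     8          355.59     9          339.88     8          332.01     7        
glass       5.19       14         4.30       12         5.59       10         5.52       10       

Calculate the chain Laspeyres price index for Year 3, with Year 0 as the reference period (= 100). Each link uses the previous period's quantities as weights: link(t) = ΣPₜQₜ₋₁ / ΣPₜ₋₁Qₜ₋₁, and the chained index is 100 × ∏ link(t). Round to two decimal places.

108.50

Link Year 0→Year 1:
ΣP(Year 1)Q(Year 0) = 2.31×315 + 1.84×400 + 355.59×8 + 4.30×14 = 727.65 + 736 + 2844.72 + 60.2 = 4368.57
ΣP(Year 0)Q(Year 0) = 1.93×315 + 1.62×400 + 314.62×8 + 5.19×14 = 607.95 + 648 + 2516.96 + 72.66 = 3845.57
link = 4368.57/3845.57 = 1.136001
Link Year 1→Year 2:
ΣP(Year 2)Q(Year 1) = 2.53×362 + 2.31×367 + 339.88×9 + 5.59×12 = 915.86 + 847.77 + 3058.92 + 67.08 = 4889.63
ΣP(Year 1)Q(Year 1) = 2.31×362 + 1.84×367 + 355.59×9 + 4.30×12 = 836.22 + 675.28 + 3200.31 + 51.6 = 4763.41
link = 4889.63/4763.41 = 1.026498
Link Year 2→Year 3:
ΣP(Year 3)Q(Year 2) = 2.14×316 + 1.97×345 + 332.01×8 + 5.52×10 = 676.24 + 679.65 + 2656.08 + 55.2 = 4067.17
ΣP(Year 2)Q(Year 2) = 2.53×316 + 2.31×345 + 339.88×8 + 5.59×10 = 799.48 + 796.95 + 2719.04 + 55.9 = 4371.37
link = 4067.17/4371.37 = 0.930411
Chained index = 100 × 1.136001 × 1.026498 × 0.930411 = 108.4954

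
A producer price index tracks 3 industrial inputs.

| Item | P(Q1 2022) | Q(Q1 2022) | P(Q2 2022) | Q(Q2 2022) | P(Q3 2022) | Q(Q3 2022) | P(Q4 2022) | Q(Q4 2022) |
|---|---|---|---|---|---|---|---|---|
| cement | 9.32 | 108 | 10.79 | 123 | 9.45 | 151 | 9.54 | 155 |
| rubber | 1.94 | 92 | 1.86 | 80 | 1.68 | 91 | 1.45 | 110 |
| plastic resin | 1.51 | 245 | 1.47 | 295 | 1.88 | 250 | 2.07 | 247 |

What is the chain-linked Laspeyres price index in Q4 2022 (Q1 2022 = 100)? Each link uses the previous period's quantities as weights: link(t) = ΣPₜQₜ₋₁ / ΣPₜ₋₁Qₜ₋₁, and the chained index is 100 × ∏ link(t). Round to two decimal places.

Link Q1 2022→Q2 2022:
ΣP(Q2 2022)Q(Q1 2022) = 10.79×108 + 1.86×92 + 1.47×245 = 1165.32 + 171.12 + 360.15 = 1696.59
ΣP(Q1 2022)Q(Q1 2022) = 9.32×108 + 1.94×92 + 1.51×245 = 1006.56 + 178.48 + 369.95 = 1554.99
link = 1696.59/1554.99 = 1.091062
Link Q2 2022→Q3 2022:
ΣP(Q3 2022)Q(Q2 2022) = 9.45×123 + 1.68×80 + 1.88×295 = 1162.35 + 134.4 + 554.6 = 1851.35
ΣP(Q2 2022)Q(Q2 2022) = 10.79×123 + 1.86×80 + 1.47×295 = 1327.17 + 148.8 + 433.65 = 1909.62
link = 1851.35/1909.62 = 0.969486
Link Q3 2022→Q4 2022:
ΣP(Q4 2022)Q(Q3 2022) = 9.54×151 + 1.45×91 + 2.07×250 = 1440.54 + 131.95 + 517.5 = 2089.99
ΣP(Q3 2022)Q(Q3 2022) = 9.45×151 + 1.68×91 + 1.88×250 = 1426.95 + 152.88 + 470 = 2049.83
link = 2089.99/2049.83 = 1.019592
Chained index = 100 × 1.091062 × 0.969486 × 1.019592 = 107.8493

107.85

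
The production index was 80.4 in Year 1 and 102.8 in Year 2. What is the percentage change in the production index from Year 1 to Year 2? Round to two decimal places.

27.86%

Change = (102.8 − 80.4) / 80.4 × 100
       = 22.4 / 80.4 × 100 = 27.8607%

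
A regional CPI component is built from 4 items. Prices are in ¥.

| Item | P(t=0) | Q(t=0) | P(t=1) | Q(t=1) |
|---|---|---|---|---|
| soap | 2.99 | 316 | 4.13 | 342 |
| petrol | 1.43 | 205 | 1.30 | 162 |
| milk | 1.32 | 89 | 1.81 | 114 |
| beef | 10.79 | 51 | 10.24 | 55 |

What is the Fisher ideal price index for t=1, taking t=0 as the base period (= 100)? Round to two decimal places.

119.03

Laspeyres component (base-period weights):
ΣP(t=1)Q(t=0) = 4.13×316 + 1.30×205 + 1.81×89 + 10.24×51 = 1305.08 + 266.5 + 161.09 + 522.24 = 2254.91
ΣP(t=0)Q(t=0) = 2.99×316 + 1.43×205 + 1.32×89 + 10.79×51 = 944.84 + 293.15 + 117.48 + 550.29 = 1905.76
L = 2254.91 / 1905.76 × 100 = 118.3208
Paasche component (current-period weights):
ΣP(t=1)Q(t=1) = 4.13×342 + 1.30×162 + 1.81×114 + 10.24×55 = 1412.46 + 210.6 + 206.34 + 563.2 = 2392.6
ΣP(t=0)Q(t=1) = 2.99×342 + 1.43×162 + 1.32×114 + 10.79×55 = 1022.58 + 231.66 + 150.48 + 593.45 = 1998.17
P = 2392.6 / 1998.17 × 100 = 119.7396
Fisher = √(L × P) = √(118.3208 × 119.7396) = 119.0281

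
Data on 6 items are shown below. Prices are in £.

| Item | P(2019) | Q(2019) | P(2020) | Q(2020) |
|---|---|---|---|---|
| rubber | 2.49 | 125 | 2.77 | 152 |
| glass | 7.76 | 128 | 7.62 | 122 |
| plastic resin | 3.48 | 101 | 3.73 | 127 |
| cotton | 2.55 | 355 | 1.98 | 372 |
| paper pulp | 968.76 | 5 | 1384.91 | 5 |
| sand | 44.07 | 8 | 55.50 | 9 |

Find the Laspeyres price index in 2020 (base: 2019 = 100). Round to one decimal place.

125.9

Laspeyres price index uses base-period quantities as weights.
ΣP(2020)·Q(2019) = 2.77×125 + 7.62×128 + 3.73×101 + 1.98×355 + 1384.91×5 + 55.50×8 = 346.25 + 975.36 + 376.73 + 702.9 + 6924.55 + 444 = 9769.79
ΣP(2019)·Q(2019) = 2.49×125 + 7.76×128 + 3.48×101 + 2.55×355 + 968.76×5 + 44.07×8 = 311.25 + 993.28 + 351.48 + 905.25 + 4843.8 + 352.56 = 7757.62
Index = 9769.79 / 7757.62 × 100 = 125.9380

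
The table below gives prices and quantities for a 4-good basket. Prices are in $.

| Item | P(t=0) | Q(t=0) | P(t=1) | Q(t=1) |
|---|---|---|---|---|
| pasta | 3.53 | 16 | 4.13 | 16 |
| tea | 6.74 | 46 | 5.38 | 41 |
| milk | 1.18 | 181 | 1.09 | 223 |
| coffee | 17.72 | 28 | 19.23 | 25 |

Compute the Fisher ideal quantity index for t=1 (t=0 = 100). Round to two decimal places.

Laspeyres component (base-period weights):
ΣP(t=0)Q(t=1) = 3.53×16 + 6.74×41 + 1.18×223 + 17.72×25 = 56.48 + 276.34 + 263.14 + 443 = 1038.96
ΣP(t=0)Q(t=0) = 3.53×16 + 6.74×46 + 1.18×181 + 17.72×28 = 56.48 + 310.04 + 213.58 + 496.16 = 1076.26
L = 1038.96 / 1076.26 × 100 = 96.5343
Paasche component (current-period weights):
ΣP(t=1)Q(t=1) = 4.13×16 + 5.38×41 + 1.09×223 + 19.23×25 = 66.08 + 220.58 + 243.07 + 480.75 = 1010.48
ΣP(t=1)Q(t=0) = 4.13×16 + 5.38×46 + 1.09×181 + 19.23×28 = 66.08 + 247.48 + 197.29 + 538.44 = 1049.29
P = 1010.48 / 1049.29 × 100 = 96.3013
Fisher = √(L × P) = √(96.5343 × 96.3013) = 96.4177

96.42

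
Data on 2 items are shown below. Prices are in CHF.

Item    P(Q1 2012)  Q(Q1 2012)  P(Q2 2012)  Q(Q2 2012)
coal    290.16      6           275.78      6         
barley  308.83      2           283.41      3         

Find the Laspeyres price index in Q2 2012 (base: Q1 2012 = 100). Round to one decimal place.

Laspeyres price index uses base-period quantities as weights.
ΣP(Q2 2012)·Q(Q1 2012) = 275.78×6 + 283.41×2 = 1654.68 + 566.82 = 2221.5
ΣP(Q1 2012)·Q(Q1 2012) = 290.16×6 + 308.83×2 = 1740.96 + 617.66 = 2358.62
Index = 2221.5 / 2358.62 × 100 = 94.1864

94.2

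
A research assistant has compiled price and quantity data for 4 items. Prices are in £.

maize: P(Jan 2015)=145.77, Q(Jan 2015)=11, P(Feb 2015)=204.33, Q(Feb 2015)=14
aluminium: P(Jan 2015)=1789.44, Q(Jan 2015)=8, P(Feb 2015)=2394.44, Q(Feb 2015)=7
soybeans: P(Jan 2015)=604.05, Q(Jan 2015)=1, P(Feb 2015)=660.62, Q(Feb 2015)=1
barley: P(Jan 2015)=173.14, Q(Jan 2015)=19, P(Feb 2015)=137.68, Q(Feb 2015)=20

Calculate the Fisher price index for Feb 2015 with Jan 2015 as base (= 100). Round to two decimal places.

Laspeyres component (base-period weights):
ΣP(Feb 2015)Q(Jan 2015) = 204.33×11 + 2394.44×8 + 660.62×1 + 137.68×19 = 2247.63 + 19155.52 + 660.62 + 2615.92 = 24679.69
ΣP(Jan 2015)Q(Jan 2015) = 145.77×11 + 1789.44×8 + 604.05×1 + 173.14×19 = 1603.47 + 14315.52 + 604.05 + 3289.66 = 19812.7
L = 24679.69 / 19812.7 × 100 = 124.5650
Paasche component (current-period weights):
ΣP(Feb 2015)Q(Feb 2015) = 204.33×14 + 2394.44×7 + 660.62×1 + 137.68×20 = 2860.62 + 16761.08 + 660.62 + 2753.6 = 23035.92
ΣP(Jan 2015)Q(Feb 2015) = 145.77×14 + 1789.44×7 + 604.05×1 + 173.14×20 = 2040.78 + 12526.08 + 604.05 + 3462.8 = 18633.71
P = 23035.92 / 18633.71 × 100 = 123.6250
Fisher = √(L × P) = √(124.5650 × 123.6250) = 124.0941

124.09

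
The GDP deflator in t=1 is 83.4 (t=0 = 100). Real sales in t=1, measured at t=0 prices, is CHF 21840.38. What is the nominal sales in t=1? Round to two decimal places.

Nominal = Real × (Index/100) = 21840.38 × (83.4/100)
        = 21840.38 × 0.834 = 18214.8769

18214.88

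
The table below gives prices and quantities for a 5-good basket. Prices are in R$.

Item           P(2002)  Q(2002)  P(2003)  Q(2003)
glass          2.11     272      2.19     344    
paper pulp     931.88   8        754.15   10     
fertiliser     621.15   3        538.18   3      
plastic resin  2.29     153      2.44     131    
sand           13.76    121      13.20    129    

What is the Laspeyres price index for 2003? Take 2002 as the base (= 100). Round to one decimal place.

85.8

Laspeyres price index uses base-period quantities as weights.
ΣP(2003)·Q(2002) = 2.19×272 + 754.15×8 + 538.18×3 + 2.44×153 + 13.20×121 = 595.68 + 6033.2 + 1614.54 + 373.32 + 1597.2 = 10213.94
ΣP(2002)·Q(2002) = 2.11×272 + 931.88×8 + 621.15×3 + 2.29×153 + 13.76×121 = 573.92 + 7455.04 + 1863.45 + 350.37 + 1664.96 = 11907.74
Index = 10213.94 / 11907.74 × 100 = 85.7756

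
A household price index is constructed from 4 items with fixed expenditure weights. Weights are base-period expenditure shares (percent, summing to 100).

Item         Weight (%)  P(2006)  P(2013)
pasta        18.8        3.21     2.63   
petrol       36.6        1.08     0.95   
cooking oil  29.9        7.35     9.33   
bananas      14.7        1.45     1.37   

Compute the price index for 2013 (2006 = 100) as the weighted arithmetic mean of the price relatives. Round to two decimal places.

pasta: 18.8 × (2.63/3.21) = 18.8 × 0.819315 = 15.4031
petrol: 36.6 × (0.95/1.08) = 36.6 × 0.879630 = 32.1944
cooking oil: 29.9 × (9.33/7.35) = 29.9 × 1.269388 = 37.9547
bananas: 14.7 × (1.37/1.45) = 14.7 × 0.944828 = 13.8890
Index = Σ wᵢ·(p₁ᵢ/p₀ᵢ) = 15.4031 + 32.1944 + 37.9547 + 13.8890 = 99.4412

99.44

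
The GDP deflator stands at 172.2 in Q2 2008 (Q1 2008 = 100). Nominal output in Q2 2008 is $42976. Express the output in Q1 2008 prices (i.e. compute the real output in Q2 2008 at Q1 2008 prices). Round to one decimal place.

Real = Nominal ÷ (Index/100) = 42976 ÷ (172.2/100)
     = 42976 ÷ 1.722 = 24957.0267

24957.0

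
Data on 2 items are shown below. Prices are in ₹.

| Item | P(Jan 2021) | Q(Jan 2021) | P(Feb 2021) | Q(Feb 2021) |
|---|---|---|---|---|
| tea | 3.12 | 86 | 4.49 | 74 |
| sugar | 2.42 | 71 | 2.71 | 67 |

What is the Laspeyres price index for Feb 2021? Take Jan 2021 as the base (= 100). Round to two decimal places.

Laspeyres price index uses base-period quantities as weights.
ΣP(Feb 2021)·Q(Jan 2021) = 4.49×86 + 2.71×71 = 386.14 + 192.41 = 578.55
ΣP(Jan 2021)·Q(Jan 2021) = 3.12×86 + 2.42×71 = 268.32 + 171.82 = 440.14
Index = 578.55 / 440.14 × 100 = 131.4468

131.45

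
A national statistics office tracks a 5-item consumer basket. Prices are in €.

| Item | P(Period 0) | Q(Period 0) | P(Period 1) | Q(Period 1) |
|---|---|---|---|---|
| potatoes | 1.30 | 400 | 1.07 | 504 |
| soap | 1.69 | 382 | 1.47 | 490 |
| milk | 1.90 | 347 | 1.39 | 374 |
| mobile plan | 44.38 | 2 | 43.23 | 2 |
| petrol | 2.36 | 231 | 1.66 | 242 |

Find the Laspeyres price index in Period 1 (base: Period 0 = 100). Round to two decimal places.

Laspeyres price index uses base-period quantities as weights.
ΣP(Period 1)·Q(Period 0) = 1.07×400 + 1.47×382 + 1.39×347 + 43.23×2 + 1.66×231 = 428 + 561.54 + 482.33 + 86.46 + 383.46 = 1941.79
ΣP(Period 0)·Q(Period 0) = 1.30×400 + 1.69×382 + 1.90×347 + 44.38×2 + 2.36×231 = 520 + 645.58 + 659.3 + 88.76 + 545.16 = 2458.8
Index = 1941.79 / 2458.8 × 100 = 78.9731

78.97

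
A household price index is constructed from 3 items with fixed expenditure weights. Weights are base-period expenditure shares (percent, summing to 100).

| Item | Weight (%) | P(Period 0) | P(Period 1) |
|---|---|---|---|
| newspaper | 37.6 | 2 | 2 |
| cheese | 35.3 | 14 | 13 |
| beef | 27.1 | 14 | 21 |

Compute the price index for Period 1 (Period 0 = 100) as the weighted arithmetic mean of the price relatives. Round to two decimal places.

111.03

newspaper: 37.6 × (2/2) = 37.6 × 1.000000 = 37.6000
cheese: 35.3 × (13/14) = 35.3 × 0.928571 = 32.7786
beef: 27.1 × (21/14) = 27.1 × 1.500000 = 40.6500
Index = Σ wᵢ·(p₁ᵢ/p₀ᵢ) = 37.6000 + 32.7786 + 40.6500 = 111.0286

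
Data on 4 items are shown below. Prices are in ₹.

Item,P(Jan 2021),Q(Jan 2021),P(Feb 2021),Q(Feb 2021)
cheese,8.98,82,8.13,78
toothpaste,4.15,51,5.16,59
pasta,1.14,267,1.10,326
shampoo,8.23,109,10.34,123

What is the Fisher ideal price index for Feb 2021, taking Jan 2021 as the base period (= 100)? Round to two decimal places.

109.82

Laspeyres component (base-period weights):
ΣP(Feb 2021)Q(Jan 2021) = 8.13×82 + 5.16×51 + 1.10×267 + 10.34×109 = 666.66 + 263.16 + 293.7 + 1127.06 = 2350.58
ΣP(Jan 2021)Q(Jan 2021) = 8.98×82 + 4.15×51 + 1.14×267 + 8.23×109 = 736.36 + 211.65 + 304.38 + 897.07 = 2149.46
L = 2350.58 / 2149.46 × 100 = 109.3568
Paasche component (current-period weights):
ΣP(Feb 2021)Q(Feb 2021) = 8.13×78 + 5.16×59 + 1.10×326 + 10.34×123 = 634.14 + 304.44 + 358.6 + 1271.82 = 2569
ΣP(Jan 2021)Q(Feb 2021) = 8.98×78 + 4.15×59 + 1.14×326 + 8.23×123 = 700.44 + 244.85 + 371.64 + 1012.29 = 2329.22
P = 2569 / 2329.22 × 100 = 110.2944
Fisher = √(L × P) = √(109.3568 × 110.2944) = 109.8246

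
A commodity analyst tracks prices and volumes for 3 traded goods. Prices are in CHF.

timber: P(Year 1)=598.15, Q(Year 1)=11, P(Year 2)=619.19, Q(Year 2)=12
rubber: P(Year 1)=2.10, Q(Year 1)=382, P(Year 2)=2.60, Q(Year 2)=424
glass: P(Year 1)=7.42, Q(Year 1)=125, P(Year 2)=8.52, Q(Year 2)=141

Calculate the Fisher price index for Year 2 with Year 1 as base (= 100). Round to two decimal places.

106.77

Laspeyres component (base-period weights):
ΣP(Year 2)Q(Year 1) = 619.19×11 + 2.60×382 + 8.52×125 = 6811.09 + 993.2 + 1065 = 8869.29
ΣP(Year 1)Q(Year 1) = 598.15×11 + 2.10×382 + 7.42×125 = 6579.65 + 802.2 + 927.5 = 8309.35
L = 8869.29 / 8309.35 × 100 = 106.7387
Paasche component (current-period weights):
ΣP(Year 2)Q(Year 2) = 619.19×12 + 2.60×424 + 8.52×141 = 7430.28 + 1102.4 + 1201.32 = 9734
ΣP(Year 1)Q(Year 2) = 598.15×12 + 2.10×424 + 7.42×141 = 7177.8 + 890.4 + 1046.22 = 9114.42
P = 9734 / 9114.42 × 100 = 106.7978
Fisher = √(L × P) = √(106.7387 × 106.7978) = 106.7682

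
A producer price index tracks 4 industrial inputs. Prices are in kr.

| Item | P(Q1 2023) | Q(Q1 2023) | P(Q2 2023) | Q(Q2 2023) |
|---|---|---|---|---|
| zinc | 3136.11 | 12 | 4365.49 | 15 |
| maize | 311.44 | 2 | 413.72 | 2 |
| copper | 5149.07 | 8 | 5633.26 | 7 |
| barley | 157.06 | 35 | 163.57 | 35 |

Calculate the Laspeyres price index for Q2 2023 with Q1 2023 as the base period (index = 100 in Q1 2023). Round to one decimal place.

122.4

Laspeyres price index uses base-period quantities as weights.
ΣP(Q2 2023)·Q(Q1 2023) = 4365.49×12 + 413.72×2 + 5633.26×8 + 163.57×35 = 52385.88 + 827.44 + 45066.08 + 5724.95 = 104004.35
ΣP(Q1 2023)·Q(Q1 2023) = 3136.11×12 + 311.44×2 + 5149.07×8 + 157.06×35 = 37633.32 + 622.88 + 41192.56 + 5497.1 = 84945.86
Index = 104004.35 / 84945.86 × 100 = 122.4360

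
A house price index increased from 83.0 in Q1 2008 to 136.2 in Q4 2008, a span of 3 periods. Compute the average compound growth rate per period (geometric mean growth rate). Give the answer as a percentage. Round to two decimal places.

17.95%

Growth factor = (136.2/83.0)^(1/3) = (1.640964)^(1/3) = 1.179505
Growth rate = 1.179505 − 1 = 0.179505 = 17.9505%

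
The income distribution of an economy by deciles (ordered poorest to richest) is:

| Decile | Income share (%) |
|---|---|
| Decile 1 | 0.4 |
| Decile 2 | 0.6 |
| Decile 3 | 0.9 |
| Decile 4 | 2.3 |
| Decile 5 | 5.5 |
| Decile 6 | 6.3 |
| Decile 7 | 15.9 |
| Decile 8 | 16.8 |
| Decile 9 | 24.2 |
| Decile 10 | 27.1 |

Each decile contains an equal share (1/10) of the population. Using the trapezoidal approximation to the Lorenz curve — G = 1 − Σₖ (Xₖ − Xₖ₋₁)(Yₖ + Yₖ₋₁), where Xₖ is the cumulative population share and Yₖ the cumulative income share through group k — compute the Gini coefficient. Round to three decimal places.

Cumulative income shares Yₖ: 0.0040, 0.0100, 0.0190, 0.0420, 0.0970, 0.1600, 0.3190, 0.4870, 0.7290, 1.0000
Σ (Xₖ−Xₖ₋₁)(Yₖ+Yₖ₋₁) = (1/10)(0.0040+0.0000) + (1/10)(0.0100+0.0040) + (1/10)(0.0190+0.0100) + (1/10)(0.0420+0.0190) + (1/10)(0.0970+0.0420) + (1/10)(0.1600+0.0970) + (1/10)(0.3190+0.1600) + (1/10)(0.4870+0.3190) + (1/10)(0.7290+0.4870) + (1/10)(1.0000+0.7290)
  = 0.0004 + 0.0014 + 0.0029 + 0.0061 + 0.0139 + 0.0257 + 0.0479 + 0.0806 + 0.1216 + 0.1729 = 0.4734
G = 1 − 0.4734 = 0.5266

0.527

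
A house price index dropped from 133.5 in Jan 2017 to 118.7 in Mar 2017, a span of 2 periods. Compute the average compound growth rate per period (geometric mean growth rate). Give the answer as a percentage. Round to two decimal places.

Growth factor = (118.7/133.5)^(1/2) = (0.889139)^(1/2) = 0.942941
Growth rate = 0.942941 − 1 = -0.057059 = -5.7059%

-5.71%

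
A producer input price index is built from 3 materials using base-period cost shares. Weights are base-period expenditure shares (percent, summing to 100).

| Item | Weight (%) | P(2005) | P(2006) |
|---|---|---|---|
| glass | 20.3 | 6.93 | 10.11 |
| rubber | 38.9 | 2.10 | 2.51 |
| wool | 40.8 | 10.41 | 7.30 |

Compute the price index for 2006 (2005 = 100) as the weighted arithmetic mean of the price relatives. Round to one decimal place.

104.7

glass: 20.3 × (10.11/6.93) = 20.3 × 1.458874 = 29.6152
rubber: 38.9 × (2.51/2.10) = 38.9 × 1.195238 = 46.4948
wool: 40.8 × (7.30/10.41) = 40.8 × 0.701249 = 28.6110
Index = Σ wᵢ·(p₁ᵢ/p₀ᵢ) = 29.6152 + 46.4948 + 28.6110 = 104.7209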